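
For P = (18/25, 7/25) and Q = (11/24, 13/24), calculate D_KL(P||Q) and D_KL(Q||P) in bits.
D_KL(P||Q) = 0.2026, D_KL(Q||P) = 0.2170

KL divergence is not symmetric: D_KL(P||Q) ≠ D_KL(Q||P) in general.

D_KL(P||Q) = 0.2026 bits
D_KL(Q||P) = 0.2170 bits

No, they are not equal!

This asymmetry is why KL divergence is not a true distance metric.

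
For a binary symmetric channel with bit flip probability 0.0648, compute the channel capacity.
0.6538 bits

For a binary symmetric channel (BSC) with error probability p:
Capacity C = 1 - H(p) bits per symbol

where H(p) = -p log₂(p) - (1-p) log₂(1-p) is the binary entropy function.

H(0.0648) = 0.3462 bits
C = 1 - 0.3462 = 0.6538 bits per symbol

This means we can reliably transmit up to 0.6538 bits of information per channel use.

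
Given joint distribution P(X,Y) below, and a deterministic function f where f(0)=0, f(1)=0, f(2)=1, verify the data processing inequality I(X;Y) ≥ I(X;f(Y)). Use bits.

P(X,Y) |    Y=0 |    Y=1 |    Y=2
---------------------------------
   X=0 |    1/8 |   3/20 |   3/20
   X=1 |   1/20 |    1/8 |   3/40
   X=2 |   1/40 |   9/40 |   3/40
I(X;Y) = 0.0721, I(X;f(Y)) = 0.0096, inequality holds: 0.0721 ≥ 0.0096

Data Processing Inequality: For any Markov chain X → Y → Z, we have I(X;Y) ≥ I(X;Z).

Here Z = f(Y) is a deterministic function of Y, forming X → Y → Z.

Original I(X;Y) = 0.0721 bits

After applying f:
P(X,Z) where Z=f(Y):
- P(X,Z=0) = P(X,Y=0) + P(X,Y=1)
- P(X,Z=1) = P(X,Y=2)

I(X;Z) = I(X;f(Y)) = 0.0096 bits

Verification: 0.0721 ≥ 0.0096 ✓

Information cannot be created by processing; the function f can only lose information about X.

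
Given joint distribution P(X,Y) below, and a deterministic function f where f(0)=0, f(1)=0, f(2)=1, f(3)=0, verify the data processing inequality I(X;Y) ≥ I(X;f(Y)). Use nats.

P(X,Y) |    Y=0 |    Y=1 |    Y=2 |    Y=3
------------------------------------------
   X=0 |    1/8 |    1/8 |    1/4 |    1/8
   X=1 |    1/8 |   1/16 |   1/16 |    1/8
I(X;Y) = 0.0393, I(X;f(Y)) = 0.0315, inequality holds: 0.0393 ≥ 0.0315

Data Processing Inequality: For any Markov chain X → Y → Z, we have I(X;Y) ≥ I(X;Z).

Here Z = f(Y) is a deterministic function of Y, forming X → Y → Z.

Original I(X;Y) = 0.0393 nats

After applying f:
P(X,Z) where Z=f(Y):
- P(X,Z=0) = P(X,Y=0) + P(X,Y=1) + P(X,Y=3)
- P(X,Z=1) = P(X,Y=2)

I(X;Z) = I(X;f(Y)) = 0.0315 nats

Verification: 0.0393 ≥ 0.0315 ✓

Information cannot be created by processing; the function f can only lose information about X.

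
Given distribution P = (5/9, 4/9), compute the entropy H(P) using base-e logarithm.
0.6870 nats

Shannon entropy is H(X) = -Σ p(x) log p(x).

For P = (5/9, 4/9):
H = -5/9 × log_e(5/9) -4/9 × log_e(4/9)
H = 0.6870 nats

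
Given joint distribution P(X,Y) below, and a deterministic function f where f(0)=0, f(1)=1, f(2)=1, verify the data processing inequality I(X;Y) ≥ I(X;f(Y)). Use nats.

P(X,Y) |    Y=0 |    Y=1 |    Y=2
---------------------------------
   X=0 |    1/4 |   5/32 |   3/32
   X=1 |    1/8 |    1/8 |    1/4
I(X;Y) = 0.0598, I(X;f(Y)) = 0.0338, inequality holds: 0.0598 ≥ 0.0338

Data Processing Inequality: For any Markov chain X → Y → Z, we have I(X;Y) ≥ I(X;Z).

Here Z = f(Y) is a deterministic function of Y, forming X → Y → Z.

Original I(X;Y) = 0.0598 nats

After applying f:
P(X,Z) where Z=f(Y):
- P(X,Z=0) = P(X,Y=0)
- P(X,Z=1) = P(X,Y=1) + P(X,Y=2)

I(X;Z) = I(X;f(Y)) = 0.0338 nats

Verification: 0.0598 ≥ 0.0338 ✓

Information cannot be created by processing; the function f can only lose information about X.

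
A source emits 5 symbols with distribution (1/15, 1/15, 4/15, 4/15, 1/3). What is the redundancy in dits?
0.0770 dits

Redundancy measures how far a source is from maximum entropy:
R = H_max - H(X)

Maximum entropy for 5 symbols: H_max = log_10(5) = 0.6990 dits
Actual entropy: H(X) = 0.6220 dits
Redundancy: R = 0.6990 - 0.6220 = 0.0770 dits

This redundancy represents potential for compression: the source could be compressed by 0.0770 dits per symbol.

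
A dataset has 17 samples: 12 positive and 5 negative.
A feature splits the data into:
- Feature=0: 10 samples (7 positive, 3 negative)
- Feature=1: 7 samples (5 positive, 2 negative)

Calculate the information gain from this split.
0.0002 bits

Information Gain = H(Y) - H(Y|Feature)

Before split:
P(positive) = 12/17 = 0.7059
H(Y) = 0.8740 bits

After split:
Feature=0: H = 0.8813 bits (weight = 10/17)
Feature=1: H = 0.8631 bits (weight = 7/17)
H(Y|Feature) = (10/17)×0.8813 + (7/17)×0.8631 = 0.8738 bits

Information Gain = 0.8740 - 0.8738 = 0.0002 bits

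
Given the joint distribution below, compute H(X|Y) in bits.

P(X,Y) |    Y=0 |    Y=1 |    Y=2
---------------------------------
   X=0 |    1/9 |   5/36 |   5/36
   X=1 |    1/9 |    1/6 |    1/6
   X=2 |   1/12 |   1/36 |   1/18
1.4496 bits

Using the chain rule: H(X|Y) = H(X,Y) - H(Y)

First, compute H(X,Y) = 3.0312 bits

Marginal P(Y) = (11/36, 1/3, 13/36)
H(Y) = 1.5816 bits

H(X|Y) = H(X,Y) - H(Y) = 3.0312 - 1.5816 = 1.4496 bits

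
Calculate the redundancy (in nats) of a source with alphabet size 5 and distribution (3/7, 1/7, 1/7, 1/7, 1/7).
0.1344 nats

Redundancy measures how far a source is from maximum entropy:
R = H_max - H(X)

Maximum entropy for 5 symbols: H_max = log_e(5) = 1.6094 nats
Actual entropy: H(X) = 1.4751 nats
Redundancy: R = 1.6094 - 1.4751 = 0.1344 nats

This redundancy represents potential for compression: the source could be compressed by 0.1344 nats per symbol.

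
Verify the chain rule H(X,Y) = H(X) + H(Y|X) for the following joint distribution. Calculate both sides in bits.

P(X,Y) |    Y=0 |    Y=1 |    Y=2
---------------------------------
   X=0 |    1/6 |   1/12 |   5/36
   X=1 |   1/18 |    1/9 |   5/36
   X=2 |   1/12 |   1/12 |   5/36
H(X,Y) = 3.0976, H(X) = 1.5752, H(Y|X) = 1.5224 (all in bits)

Chain rule: H(X,Y) = H(X) + H(Y|X)

Left side — joint entropy directly:
H(X,Y) = -Σ p(x,y) log p(x,y) = 3.0976 bits

Right side — compute H(Y|X) from the conditional distributions:
P(X) = (7/18, 11/36, 11/36), so H(X) = 1.5752 bits
H(Y|X) = Σ_x P(X=x) · H(Y|X=x):
  P(Y|X=0) = (3/7, 3/14, 5/14), H(Y|X=0) = 1.5306, weight P(X=0) = 7/18
  P(Y|X=1) = (2/11, 4/11, 5/11), H(Y|X=1) = 1.4949, weight P(X=1) = 11/36
  P(Y|X=2) = (3/11, 3/11, 5/11), H(Y|X=2) = 1.5395, weight P(X=2) = 11/36
H(Y|X) = 1.5224 bits

H(X) + H(Y|X) = 1.5752 + 1.5224 = 3.0976 bits

Both sides equal 3.0976 bits. ✓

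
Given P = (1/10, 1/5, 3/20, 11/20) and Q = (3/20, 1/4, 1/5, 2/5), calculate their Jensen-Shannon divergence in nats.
0.0116 nats

Jensen-Shannon divergence is:
JSD(P||Q) = 0.5 × D_KL(P||M) + 0.5 × D_KL(Q||M)
where M = 0.5 × (P + Q) is the mixture distribution.

M = 0.5 × (1/10, 1/5, 3/20, 11/20) + 0.5 × (3/20, 1/4, 1/5, 2/5) = (1/8, 9/40, 7/40, 19/40)

D_KL(P||M) = 0.0116 nats
D_KL(Q||M) = 0.0117 nats

JSD(P||Q) = 0.5 × 0.0116 + 0.5 × 0.0117 = 0.0116 nats

Unlike KL divergence, JSD is symmetric and bounded: 0 ≤ JSD ≤ log(2).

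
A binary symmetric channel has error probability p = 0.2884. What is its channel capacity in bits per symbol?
0.1334 bits

For a binary symmetric channel (BSC) with error probability p:
Capacity C = 1 - H(p) bits per symbol

where H(p) = -p log₂(p) - (1-p) log₂(1-p) is the binary entropy function.

H(0.2884) = 0.8666 bits
C = 1 - 0.8666 = 0.1334 bits per symbol

This means we can reliably transmit up to 0.1334 bits of information per channel use.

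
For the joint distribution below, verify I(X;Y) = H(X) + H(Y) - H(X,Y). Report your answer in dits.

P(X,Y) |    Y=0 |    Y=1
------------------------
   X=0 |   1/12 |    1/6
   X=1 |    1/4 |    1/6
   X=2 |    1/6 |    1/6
I(X;Y) = 0.0098 dits

Mutual information has multiple equivalent forms:
- I(X;Y) = H(X) - H(X|Y)
- I(X;Y) = H(Y) - H(Y|X)
- I(X;Y) = H(X) + H(Y) - H(X,Y)

Computing all quantities:
H(X) = 0.4680, H(Y) = 0.3010, H(X,Y) = 0.7592
H(X|Y) = 0.4582, H(Y|X) = 0.2912

Verification:
H(X) - H(X|Y) = 0.4680 - 0.4582 = 0.0098
H(Y) - H(Y|X) = 0.3010 - 0.2912 = 0.0098
H(X) + H(Y) - H(X,Y) = 0.4680 + 0.3010 - 0.7592 = 0.0098

All forms give I(X;Y) = 0.0098 dits. ✓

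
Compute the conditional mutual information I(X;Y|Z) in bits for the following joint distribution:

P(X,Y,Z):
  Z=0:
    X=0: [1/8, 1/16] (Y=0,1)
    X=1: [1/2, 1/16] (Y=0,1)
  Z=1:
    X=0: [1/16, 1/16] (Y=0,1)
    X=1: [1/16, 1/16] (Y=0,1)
0.0323 bits

Conditional mutual information: I(X;Y|Z) = H(X|Z) + H(Y|Z) - H(X,Y|Z)

H(Z) = 0.8113
H(X,Z) = 1.6697 → H(X|Z) = 0.8585
H(Y,Z) = 1.5488 → H(Y|Z) = 0.7375
H(X,Y,Z) = 2.3750 → H(X,Y|Z) = 1.5637

I(X;Y|Z) = 0.8585 + 0.7375 - 1.5637 = 0.0323 bits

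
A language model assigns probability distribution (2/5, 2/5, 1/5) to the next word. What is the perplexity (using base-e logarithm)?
2.8717

Perplexity is e^H (or exp(H) for natural log).

First, H = -Σ p log p = 1.0549 nats
Perplexity = e^1.0549 = 2.8717

Interpretation: The model's uncertainty is equivalent to choosing uniformly among 2.9 options.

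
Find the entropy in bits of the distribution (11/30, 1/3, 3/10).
1.5801 bits

Shannon entropy is H(X) = -Σ p(x) log p(x).

For P = (11/30, 1/3, 3/10):
H = -11/30 × log_2(11/30) -1/3 × log_2(1/3) -3/10 × log_2(3/10)
H = 1.5801 bits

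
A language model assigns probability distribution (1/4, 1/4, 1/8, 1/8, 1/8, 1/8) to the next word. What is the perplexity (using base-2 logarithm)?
5.6569

Perplexity is 2^H (or exp(H) for natural log).

First, H = -Σ p log p = 2.5000 bits
Perplexity = 2^2.5000 = 5.6569

Interpretation: The model's uncertainty is equivalent to choosing uniformly among 5.7 options.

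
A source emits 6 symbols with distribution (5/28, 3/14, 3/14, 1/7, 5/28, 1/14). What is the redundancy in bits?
0.0719 bits

Redundancy measures how far a source is from maximum entropy:
R = H_max - H(X)

Maximum entropy for 6 symbols: H_max = log_2(6) = 2.5850 bits
Actual entropy: H(X) = 2.5131 bits
Redundancy: R = 2.5850 - 2.5131 = 0.0719 bits

This redundancy represents potential for compression: the source could be compressed by 0.0719 bits per symbol.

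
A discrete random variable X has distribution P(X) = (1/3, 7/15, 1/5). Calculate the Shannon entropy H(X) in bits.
1.5058 bits

Shannon entropy is H(X) = -Σ p(x) log p(x).

For P = (1/3, 7/15, 1/5):
H = -1/3 × log_2(1/3) -7/15 × log_2(7/15) -1/5 × log_2(1/5)
H = 1.5058 bits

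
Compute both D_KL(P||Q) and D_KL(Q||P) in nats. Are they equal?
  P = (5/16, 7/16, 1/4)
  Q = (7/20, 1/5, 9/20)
D_KL(P||Q) = 0.1601, D_KL(Q||P) = 0.1476

KL divergence is not symmetric: D_KL(P||Q) ≠ D_KL(Q||P) in general.

D_KL(P||Q) = 0.1601 nats
D_KL(Q||P) = 0.1476 nats

No, they are not equal!

This asymmetry is why KL divergence is not a true distance metric.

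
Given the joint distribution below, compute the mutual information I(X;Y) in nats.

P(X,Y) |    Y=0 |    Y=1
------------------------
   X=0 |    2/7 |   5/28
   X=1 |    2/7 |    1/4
0.0034 nats

Mutual information: I(X;Y) = H(X) + H(Y) - H(X,Y)

Marginals:
P(X) = (13/28, 15/28), H(X) = 0.6906 nats
P(Y) = (4/7, 3/7), H(Y) = 0.6829 nats

Joint entropy: H(X,Y) = 1.3701 nats

I(X;Y) = 0.6906 + 0.6829 - 1.3701 = 0.0034 nats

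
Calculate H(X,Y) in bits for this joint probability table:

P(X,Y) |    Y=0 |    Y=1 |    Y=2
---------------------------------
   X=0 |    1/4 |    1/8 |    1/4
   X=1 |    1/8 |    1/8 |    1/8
2.5000 bits

Joint entropy is H(X,Y) = -Σ_{x,y} p(x,y) log p(x,y).

Summing over all non-zero entries:
H(X,Y) = -[1/4·log_2(1/4) + 1/8·log_2(1/8) + 1/4·log_2(1/4) + 1/8·log_2(1/8) + 1/8·log_2(1/8) + 1/8·log_2(1/8)]
H(X,Y) = 2.5000 bits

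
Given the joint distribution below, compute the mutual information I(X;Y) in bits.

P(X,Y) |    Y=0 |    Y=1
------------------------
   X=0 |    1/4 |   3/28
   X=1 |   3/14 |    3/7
0.0912 bits

Mutual information: I(X;Y) = H(X) + H(Y) - H(X,Y)

Marginals:
P(X) = (5/14, 9/14), H(X) = 0.9403 bits
P(Y) = (13/28, 15/28), H(Y) = 0.9963 bits

Joint entropy: H(X,Y) = 1.8454 bits

I(X;Y) = 0.9403 + 0.9963 - 1.8454 = 0.0912 bits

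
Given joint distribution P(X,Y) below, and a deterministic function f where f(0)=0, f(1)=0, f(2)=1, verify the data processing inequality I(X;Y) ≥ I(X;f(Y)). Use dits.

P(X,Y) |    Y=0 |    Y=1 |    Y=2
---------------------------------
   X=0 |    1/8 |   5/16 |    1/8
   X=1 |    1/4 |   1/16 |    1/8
I(X;Y) = 0.0453, I(X;f(Y)) = 0.0011, inequality holds: 0.0453 ≥ 0.0011

Data Processing Inequality: For any Markov chain X → Y → Z, we have I(X;Y) ≥ I(X;Z).

Here Z = f(Y) is a deterministic function of Y, forming X → Y → Z.

Original I(X;Y) = 0.0453 dits

After applying f:
P(X,Z) where Z=f(Y):
- P(X,Z=0) = P(X,Y=0) + P(X,Y=1)
- P(X,Z=1) = P(X,Y=2)

I(X;Z) = I(X;f(Y)) = 0.0011 dits

Verification: 0.0453 ≥ 0.0011 ✓

Information cannot be created by processing; the function f can only lose information about X.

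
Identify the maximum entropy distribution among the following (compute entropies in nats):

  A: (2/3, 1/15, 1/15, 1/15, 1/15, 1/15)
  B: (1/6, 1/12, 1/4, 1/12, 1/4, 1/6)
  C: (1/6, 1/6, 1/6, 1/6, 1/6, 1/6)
C

For a discrete distribution over n outcomes, entropy is maximized by the uniform distribution.

Computing entropies:
H(A) = 1.1730 nats
H(B) = 1.7046 nats
H(C) = 1.7918 nats

The uniform distribution (where all probabilities equal 1/6) achieves the maximum entropy of log_e(6) = 1.7918 nats.

Distribution C has the highest entropy.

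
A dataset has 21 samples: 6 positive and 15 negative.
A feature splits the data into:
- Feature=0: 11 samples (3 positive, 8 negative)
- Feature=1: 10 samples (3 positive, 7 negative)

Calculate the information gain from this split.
0.0007 bits

Information Gain = H(Y) - H(Y|Feature)

Before split:
P(positive) = 6/21 = 0.2857
H(Y) = 0.8631 bits

After split:
Feature=0: H = 0.8454 bits (weight = 11/21)
Feature=1: H = 0.8813 bits (weight = 10/21)
H(Y|Feature) = (11/21)×0.8454 + (10/21)×0.8813 = 0.8625 bits

Information Gain = 0.8631 - 0.8625 = 0.0007 bits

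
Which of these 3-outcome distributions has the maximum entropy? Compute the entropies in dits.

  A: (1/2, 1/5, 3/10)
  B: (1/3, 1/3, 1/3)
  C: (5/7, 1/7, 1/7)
B

For a discrete distribution over n outcomes, entropy is maximized by the uniform distribution.

Computing entropies:
H(A) = 0.4472 dits
H(B) = 0.4771 dits
H(C) = 0.3458 dits

The uniform distribution (where all probabilities equal 1/3) achieves the maximum entropy of log_10(3) = 0.4771 dits.

Distribution B has the highest entropy.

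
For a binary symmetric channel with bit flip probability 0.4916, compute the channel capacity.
0.0002 bits

For a binary symmetric channel (BSC) with error probability p:
Capacity C = 1 - H(p) bits per symbol

where H(p) = -p log₂(p) - (1-p) log₂(1-p) is the binary entropy function.

H(0.4916) = 0.9998 bits
C = 1 - 0.9998 = 0.0002 bits per symbol

This means we can reliably transmit up to 0.0002 bits of information per channel use.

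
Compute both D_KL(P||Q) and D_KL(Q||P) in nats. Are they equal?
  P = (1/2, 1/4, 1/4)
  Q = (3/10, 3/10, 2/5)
D_KL(P||Q) = 0.0923, D_KL(Q||P) = 0.0895

KL divergence is not symmetric: D_KL(P||Q) ≠ D_KL(Q||P) in general.

D_KL(P||Q) = 0.0923 nats
D_KL(Q||P) = 0.0895 nats

No, they are not equal!

This asymmetry is why KL divergence is not a true distance metric.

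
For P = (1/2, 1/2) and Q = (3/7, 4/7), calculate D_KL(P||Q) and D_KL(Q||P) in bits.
D_KL(P||Q) = 0.0149, D_KL(Q||P) = 0.0148

KL divergence is not symmetric: D_KL(P||Q) ≠ D_KL(Q||P) in general.

D_KL(P||Q) = 0.0149 bits
D_KL(Q||P) = 0.0148 bits

No, they are not equal!

This asymmetry is why KL divergence is not a true distance metric.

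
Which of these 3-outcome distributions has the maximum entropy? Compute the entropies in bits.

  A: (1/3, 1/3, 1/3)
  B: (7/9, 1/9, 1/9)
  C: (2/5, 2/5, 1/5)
A

For a discrete distribution over n outcomes, entropy is maximized by the uniform distribution.

Computing entropies:
H(A) = 1.5850 bits
H(B) = 0.9864 bits
H(C) = 1.5219 bits

The uniform distribution (where all probabilities equal 1/3) achieves the maximum entropy of log_2(3) = 1.5850 bits.

Distribution A has the highest entropy.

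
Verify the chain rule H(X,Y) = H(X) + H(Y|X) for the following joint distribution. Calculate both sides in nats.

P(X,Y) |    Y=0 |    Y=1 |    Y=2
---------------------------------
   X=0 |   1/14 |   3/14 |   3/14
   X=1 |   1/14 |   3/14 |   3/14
H(X,Y) = 1.6974, H(X) = 0.6931, H(Y|X) = 1.0042 (all in nats)

Chain rule: H(X,Y) = H(X) + H(Y|X)

Left side — joint entropy directly:
H(X,Y) = -Σ p(x,y) log p(x,y) = 1.6974 nats

Right side — compute H(Y|X) from the conditional distributions:
P(X) = (1/2, 1/2), so H(X) = 0.6931 nats
H(Y|X) = Σ_x P(X=x) · H(Y|X=x):
  P(Y|X=0) = (1/7, 3/7, 3/7), H(Y|X=0) = 1.0042, weight P(X=0) = 1/2
  P(Y|X=1) = (1/7, 3/7, 3/7), H(Y|X=1) = 1.0042, weight P(X=1) = 1/2
H(Y|X) = 1.0042 nats

H(X) + H(Y|X) = 0.6931 + 1.0042 = 1.6974 nats

Both sides equal 1.6974 nats. ✓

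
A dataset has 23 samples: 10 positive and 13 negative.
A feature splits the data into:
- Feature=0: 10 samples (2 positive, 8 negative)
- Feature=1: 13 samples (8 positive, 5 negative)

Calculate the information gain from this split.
0.1305 bits

Information Gain = H(Y) - H(Y|Feature)

Before split:
P(positive) = 10/23 = 0.4348
H(Y) = 0.9877 bits

After split:
Feature=0: H = 0.7219 bits (weight = 10/23)
Feature=1: H = 0.9612 bits (weight = 13/23)
H(Y|Feature) = (10/23)×0.7219 + (13/23)×0.9612 = 0.8572 bits

Information Gain = 0.9877 - 0.8572 = 0.1305 bits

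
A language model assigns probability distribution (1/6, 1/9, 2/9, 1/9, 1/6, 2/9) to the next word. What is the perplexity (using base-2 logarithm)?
5.7777

Perplexity is 2^H (or exp(H) for natural log).

First, H = -Σ p log p = 2.5305 bits
Perplexity = 2^2.5305 = 5.7777

Interpretation: The model's uncertainty is equivalent to choosing uniformly among 5.8 options.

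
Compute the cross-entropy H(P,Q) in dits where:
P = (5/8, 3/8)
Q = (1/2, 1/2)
0.3010 dits

Cross-entropy: H(P,Q) = -Σ p(x) log q(x)

Alternatively: H(P,Q) = H(P) + D_KL(P||Q)
H(P) = 0.2873 dits
D_KL(P||Q) = 0.0137 dits

H(P,Q) = 0.2873 + 0.0137 = 0.3010 dits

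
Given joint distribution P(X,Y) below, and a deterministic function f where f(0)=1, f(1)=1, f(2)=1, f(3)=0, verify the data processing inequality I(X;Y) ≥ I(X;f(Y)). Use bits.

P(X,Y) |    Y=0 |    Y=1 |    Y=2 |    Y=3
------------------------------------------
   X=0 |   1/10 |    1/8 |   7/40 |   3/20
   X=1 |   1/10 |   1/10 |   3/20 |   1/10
I(X;Y) = 0.0034, I(X;f(Y)) = 0.0024, inequality holds: 0.0034 ≥ 0.0024

Data Processing Inequality: For any Markov chain X → Y → Z, we have I(X;Y) ≥ I(X;Z).

Here Z = f(Y) is a deterministic function of Y, forming X → Y → Z.

Original I(X;Y) = 0.0034 bits

After applying f:
P(X,Z) where Z=f(Y):
- P(X,Z=0) = P(X,Y=3)
- P(X,Z=1) = P(X,Y=0) + P(X,Y=1) + P(X,Y=2)

I(X;Z) = I(X;f(Y)) = 0.0024 bits

Verification: 0.0034 ≥ 0.0024 ✓

Information cannot be created by processing; the function f can only lose information about X.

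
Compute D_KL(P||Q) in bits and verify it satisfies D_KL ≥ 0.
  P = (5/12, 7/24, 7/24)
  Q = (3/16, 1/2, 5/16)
0.2242 bits

KL divergence satisfies the Gibbs inequality: D_KL(P||Q) ≥ 0 for all distributions P, Q.

D_KL(P||Q) = Σ p(x) log(p(x)/q(x))
Term by term:
  x=0: 5/12 × log_2[(5/12)/(3/16)] = 0.4800
  x=1: 7/24 × log_2[(7/24)/(1/2)] = -0.2268
  x=2: 7/24 × log_2[(7/24)/(5/16)] = -0.0290
D_KL(P||Q) = 0.2242 bits

D_KL(P||Q) = 0.2242 ≥ 0 ✓

This non-negativity is a fundamental property: relative entropy cannot be negative because it measures how different Q is from P.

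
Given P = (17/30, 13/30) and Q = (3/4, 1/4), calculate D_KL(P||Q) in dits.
0.0345 dits

KL divergence: D_KL(P||Q) = Σ p(x) log(p(x)/q(x))

Computing term by term:
  x=0: 17/30 × log_10[(17/30)/(3/4)] = 17/30 × -0.1217 = -0.0690
  x=1: 13/30 × log_10[(13/30)/(1/4)] = 13/30 × 0.2389 = 0.1035

D_KL(P||Q) = 0.0345 dits

Note: KL divergence is always non-negative and equals 0 iff P = Q.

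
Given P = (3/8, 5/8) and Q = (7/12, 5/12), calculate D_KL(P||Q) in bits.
0.1266 bits

KL divergence: D_KL(P||Q) = Σ p(x) log(p(x)/q(x))

Computing term by term:
  x=0: 3/8 × log_2[(3/8)/(7/12)] = 3/8 × -0.6374 = -0.2390
  x=1: 5/8 × log_2[(5/8)/(5/12)] = 5/8 × 0.5850 = 0.3656

D_KL(P||Q) = 0.1266 bits

Note: KL divergence is always non-negative and equals 0 iff P = Q.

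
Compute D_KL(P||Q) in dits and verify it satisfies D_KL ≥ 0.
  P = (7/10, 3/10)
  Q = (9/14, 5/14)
0.0032 dits

KL divergence satisfies the Gibbs inequality: D_KL(P||Q) ≥ 0 for all distributions P, Q.

D_KL(P||Q) = Σ p(x) log(p(x)/q(x))
Term by term:
  x=0: 7/10 × log_10[(7/10)/(9/14)] = 0.0259
  x=1: 3/10 × log_10[(3/10)/(5/14)] = -0.0227
D_KL(P||Q) = 0.0032 dits

D_KL(P||Q) = 0.0032 ≥ 0 ✓

This non-negativity is a fundamental property: relative entropy cannot be negative because it measures how different Q is from P.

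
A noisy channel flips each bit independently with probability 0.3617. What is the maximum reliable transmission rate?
0.0559 bits

For a binary symmetric channel (BSC) with error probability p:
Capacity C = 1 - H(p) bits per symbol

where H(p) = -p log₂(p) - (1-p) log₂(1-p) is the binary entropy function.

H(0.3617) = 0.9441 bits
C = 1 - 0.9441 = 0.0559 bits per symbol

This means we can reliably transmit up to 0.0559 bits of information per channel use.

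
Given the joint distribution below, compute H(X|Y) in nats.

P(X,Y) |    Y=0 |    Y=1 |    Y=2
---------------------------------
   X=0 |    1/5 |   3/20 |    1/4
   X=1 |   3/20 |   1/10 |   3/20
0.6719 nats

Using the chain rule: H(X|Y) = H(X,Y) - H(Y)

First, compute H(X,Y) = 1.7524 nats

Marginal P(Y) = (7/20, 1/4, 2/5)
H(Y) = 1.0805 nats

H(X|Y) = H(X,Y) - H(Y) = 1.7524 - 1.0805 = 0.6719 nats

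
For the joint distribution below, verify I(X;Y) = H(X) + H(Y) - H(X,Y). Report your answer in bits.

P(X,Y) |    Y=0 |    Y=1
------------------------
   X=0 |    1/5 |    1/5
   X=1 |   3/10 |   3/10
I(X;Y) = 0.0000 bits

Mutual information has multiple equivalent forms:
- I(X;Y) = H(X) - H(X|Y)
- I(X;Y) = H(Y) - H(Y|X)
- I(X;Y) = H(X) + H(Y) - H(X,Y)

Computing all quantities:
H(X) = 0.9710, H(Y) = 1.0000, H(X,Y) = 1.9710
H(X|Y) = 0.9710, H(Y|X) = 1.0000

Verification:
H(X) - H(X|Y) = 0.9710 - 0.9710 = 0.0000
H(Y) - H(Y|X) = 1.0000 - 1.0000 = 0.0000
H(X) + H(Y) - H(X,Y) = 0.9710 + 1.0000 - 1.9710 = 0.0000

All forms give I(X;Y) = 0.0000 bits. ✓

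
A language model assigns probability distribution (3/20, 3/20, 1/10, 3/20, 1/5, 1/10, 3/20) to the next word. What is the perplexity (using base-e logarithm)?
6.8256

Perplexity is e^H (or exp(H) for natural log).

First, H = -Σ p log p = 1.9207 nats
Perplexity = e^1.9207 = 6.8256

Interpretation: The model's uncertainty is equivalent to choosing uniformly among 6.8 options.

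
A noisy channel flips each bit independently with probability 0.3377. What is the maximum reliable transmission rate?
0.0774 bits

For a binary symmetric channel (BSC) with error probability p:
Capacity C = 1 - H(p) bits per symbol

where H(p) = -p log₂(p) - (1-p) log₂(1-p) is the binary entropy function.

H(0.3377) = 0.9226 bits
C = 1 - 0.9226 = 0.0774 bits per symbol

This means we can reliably transmit up to 0.0774 bits of information per channel use.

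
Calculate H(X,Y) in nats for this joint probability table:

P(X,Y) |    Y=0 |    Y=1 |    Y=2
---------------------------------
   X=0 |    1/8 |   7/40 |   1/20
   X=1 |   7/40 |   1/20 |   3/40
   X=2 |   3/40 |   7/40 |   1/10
2.0934 nats

Joint entropy is H(X,Y) = -Σ_{x,y} p(x,y) log p(x,y).

Summing over all non-zero entries:
H(X,Y) = -[1/8·log_e(1/8) + 7/40·log_e(7/40) + 1/20·log_e(1/20) + 7/40·log_e(7/40) + 1/20·log_e(1/20) + 3/40·log_e(3/40) + 3/40·log_e(3/40) + 7/40·log_e(7/40) + 1/10·log_e(1/10)]
H(X,Y) = 2.0934 nats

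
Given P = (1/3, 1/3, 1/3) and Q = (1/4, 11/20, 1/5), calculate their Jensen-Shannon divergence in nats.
0.0248 nats

Jensen-Shannon divergence is:
JSD(P||Q) = 0.5 × D_KL(P||M) + 0.5 × D_KL(Q||M)
where M = 0.5 × (P + Q) is the mixture distribution.

M = 0.5 × (1/3, 1/3, 1/3) + 0.5 × (1/4, 11/20, 1/5) = (7/24, 0.441667, 4/15)

D_KL(P||M) = 0.0251 nats
D_KL(Q||M) = 0.0246 nats

JSD(P||Q) = 0.5 × 0.0251 + 0.5 × 0.0246 = 0.0248 nats

Unlike KL divergence, JSD is symmetric and bounded: 0 ≤ JSD ≤ log(2).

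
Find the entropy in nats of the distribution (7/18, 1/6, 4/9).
1.0263 nats

Shannon entropy is H(X) = -Σ p(x) log p(x).

For P = (7/18, 1/6, 4/9):
H = -7/18 × log_e(7/18) -1/6 × log_e(1/6) -4/9 × log_e(4/9)
H = 1.0263 nats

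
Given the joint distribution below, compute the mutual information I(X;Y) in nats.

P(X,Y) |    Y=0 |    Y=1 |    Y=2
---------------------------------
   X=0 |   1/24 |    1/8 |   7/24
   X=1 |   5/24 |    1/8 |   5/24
0.0641 nats

Mutual information: I(X;Y) = H(X) + H(Y) - H(X,Y)

Marginals:
P(X) = (11/24, 13/24), H(X) = 0.6897 nats
P(Y) = (1/4, 1/4, 1/2), H(Y) = 1.0397 nats

Joint entropy: H(X,Y) = 1.6652 nats

I(X;Y) = 0.6897 + 1.0397 - 1.6652 = 0.0641 nats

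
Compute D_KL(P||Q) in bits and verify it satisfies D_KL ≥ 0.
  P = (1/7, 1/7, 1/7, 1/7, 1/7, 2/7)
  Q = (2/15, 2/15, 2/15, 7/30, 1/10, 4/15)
0.0435 bits

KL divergence satisfies the Gibbs inequality: D_KL(P||Q) ≥ 0 for all distributions P, Q.

D_KL(P||Q) = Σ p(x) log(p(x)/q(x))
Term by term:
  x=0: 1/7 × log_2[(1/7)/(2/15)] = 0.0142
  x=1: 1/7 × log_2[(1/7)/(2/15)] = 0.0142
  x=2: 1/7 × log_2[(1/7)/(2/15)] = 0.0142
  x=3: 1/7 × log_2[(1/7)/(7/30)] = -0.1011
  x=4: 1/7 × log_2[(1/7)/(1/10)] = 0.0735
  x=5: 2/7 × log_2[(2/7)/(4/15)] = 0.0284
D_KL(P||Q) = 0.0435 bits

D_KL(P||Q) = 0.0435 ≥ 0 ✓

This non-negativity is a fundamental property: relative entropy cannot be negative because it measures how different Q is from P.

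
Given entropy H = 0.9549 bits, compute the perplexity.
1.9384

Perplexity is 2^H (or exp(H) for natural log).

H = 0.9549 bits
Perplexity = 2^0.9549 = 1.9384

Interpretation: The model's uncertainty is equivalent to choosing uniformly among 1.9 options.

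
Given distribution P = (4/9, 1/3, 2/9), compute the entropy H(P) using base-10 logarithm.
0.4607 dits

Shannon entropy is H(X) = -Σ p(x) log p(x).

For P = (4/9, 1/3, 2/9):
H = -4/9 × log_10(4/9) -1/3 × log_10(1/3) -2/9 × log_10(2/9)
H = 0.4607 dits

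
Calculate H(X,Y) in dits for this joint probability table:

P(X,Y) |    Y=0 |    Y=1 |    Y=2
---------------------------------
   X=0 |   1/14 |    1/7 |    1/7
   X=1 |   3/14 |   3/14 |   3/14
0.7534 dits

Joint entropy is H(X,Y) = -Σ_{x,y} p(x,y) log p(x,y).

Summing over all non-zero entries:
H(X,Y) = -[1/14·log_10(1/14) + 1/7·log_10(1/7) + 1/7·log_10(1/7) + 3/14·log_10(3/14) + 3/14·log_10(3/14) + 3/14·log_10(3/14)]
H(X,Y) = 0.7534 dits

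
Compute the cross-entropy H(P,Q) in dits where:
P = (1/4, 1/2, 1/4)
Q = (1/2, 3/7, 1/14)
0.5458 dits

Cross-entropy: H(P,Q) = -Σ p(x) log q(x)

Alternatively: H(P,Q) = H(P) + D_KL(P||Q)
H(P) = 0.4515 dits
D_KL(P||Q) = 0.0942 dits

H(P,Q) = 0.4515 + 0.0942 = 0.5458 dits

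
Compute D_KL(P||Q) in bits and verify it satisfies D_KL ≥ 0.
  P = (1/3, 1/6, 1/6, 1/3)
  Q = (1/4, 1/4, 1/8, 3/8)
0.0534 bits

KL divergence satisfies the Gibbs inequality: D_KL(P||Q) ≥ 0 for all distributions P, Q.

D_KL(P||Q) = Σ p(x) log(p(x)/q(x))
Term by term:
  x=0: 1/3 × log_2[(1/3)/(1/4)] = 0.1383
  x=1: 1/6 × log_2[(1/6)/(1/4)] = -0.0975
  x=2: 1/6 × log_2[(1/6)/(1/8)] = 0.0692
  x=3: 1/3 × log_2[(1/3)/(3/8)] = -0.0566
D_KL(P||Q) = 0.0534 bits

D_KL(P||Q) = 0.0534 ≥ 0 ✓

This non-negativity is a fundamental property: relative entropy cannot be negative because it measures how different Q is from P.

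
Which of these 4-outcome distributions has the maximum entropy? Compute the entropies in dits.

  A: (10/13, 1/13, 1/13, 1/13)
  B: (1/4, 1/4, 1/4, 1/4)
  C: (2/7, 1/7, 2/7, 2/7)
B

For a discrete distribution over n outcomes, entropy is maximized by the uniform distribution.

Computing entropies:
H(A) = 0.3447 dits
H(B) = 0.6021 dits
H(C) = 0.5871 dits

The uniform distribution (where all probabilities equal 1/4) achieves the maximum entropy of log_10(4) = 0.6021 dits.

Distribution B has the highest entropy.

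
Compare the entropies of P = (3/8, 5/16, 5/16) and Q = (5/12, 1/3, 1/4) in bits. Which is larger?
P

Computing entropies in bits:
H(P) = 1.5794
H(Q) = 1.5546

Distribution P has higher entropy.

Intuition: The distribution closer to uniform (more spread out) has higher entropy.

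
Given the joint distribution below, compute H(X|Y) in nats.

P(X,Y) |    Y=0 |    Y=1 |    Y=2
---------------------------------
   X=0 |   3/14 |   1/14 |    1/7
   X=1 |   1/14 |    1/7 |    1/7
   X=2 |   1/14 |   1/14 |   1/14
1.0132 nats

Using the chain rule: H(X|Y) = H(X,Y) - H(Y)

First, compute H(X,Y) = 2.1066 nats

Marginal P(Y) = (5/14, 2/7, 5/14)
H(Y) = 1.0934 nats

H(X|Y) = H(X,Y) - H(Y) = 2.1066 - 1.0934 = 1.0132 nats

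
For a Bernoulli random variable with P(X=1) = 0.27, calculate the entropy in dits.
0.2533 dits

The binary entropy function is:
H(p) = -p log(p) - (1-p) log(1-p)

H(0.27) = -0.27 × log_10(0.27) - 0.73 × log_10(0.73)
H(0.27) = 0.2533 dits

Note: Binary entropy is maximized at p=0.5 (H=1 bit) and minimized at p=0 or p=1 (H=0).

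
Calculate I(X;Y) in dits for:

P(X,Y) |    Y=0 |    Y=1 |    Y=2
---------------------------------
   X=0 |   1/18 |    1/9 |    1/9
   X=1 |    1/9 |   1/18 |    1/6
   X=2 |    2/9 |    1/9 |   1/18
0.0380 dits

Mutual information: I(X;Y) = H(X) + H(Y) - H(X,Y)

Marginals:
P(X) = (5/18, 1/3, 7/18), H(X) = 0.4731 dits
P(Y) = (7/18, 5/18, 1/3), H(Y) = 0.4731 dits

Joint entropy: H(X,Y) = 0.9082 dits

I(X;Y) = 0.4731 + 0.4731 - 0.9082 = 0.0380 dits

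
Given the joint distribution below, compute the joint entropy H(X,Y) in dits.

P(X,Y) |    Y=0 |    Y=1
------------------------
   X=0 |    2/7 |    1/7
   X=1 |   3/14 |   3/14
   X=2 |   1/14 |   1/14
0.7266 dits

Joint entropy is H(X,Y) = -Σ_{x,y} p(x,y) log p(x,y).

Summing over all non-zero entries:
H(X,Y) = -[2/7·log_10(2/7) + 1/7·log_10(1/7) + 3/14·log_10(3/14) + 3/14·log_10(3/14) + 1/14·log_10(1/14) + 1/14·log_10(1/14)]
H(X,Y) = 0.7266 dits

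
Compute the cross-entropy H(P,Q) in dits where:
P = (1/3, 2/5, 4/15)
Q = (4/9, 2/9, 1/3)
0.5059 dits

Cross-entropy: H(P,Q) = -Σ p(x) log q(x)

Alternatively: H(P,Q) = H(P) + D_KL(P||Q)
H(P) = 0.4713 dits
D_KL(P||Q) = 0.0346 dits

H(P,Q) = 0.4713 + 0.0346 = 0.5059 dits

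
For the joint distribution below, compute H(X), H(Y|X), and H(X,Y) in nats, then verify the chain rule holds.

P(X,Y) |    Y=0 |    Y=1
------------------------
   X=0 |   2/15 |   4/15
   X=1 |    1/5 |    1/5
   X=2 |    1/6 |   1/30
H(X,Y) = 1.6769, H(X) = 1.0549, H(Y|X) = 0.6220 (all in nats)

Chain rule: H(X,Y) = H(X) + H(Y|X)

Left side — joint entropy directly:
H(X,Y) = -Σ p(x,y) log p(x,y) = 1.6769 nats

Right side — compute H(Y|X) from the conditional distributions:
P(X) = (2/5, 2/5, 1/5), so H(X) = 1.0549 nats
H(Y|X) = Σ_x P(X=x) · H(Y|X=x):
  P(Y|X=0) = (1/3, 2/3), H(Y|X=0) = 0.6365, weight P(X=0) = 2/5
  P(Y|X=1) = (1/2, 1/2), H(Y|X=1) = 0.6931, weight P(X=1) = 2/5
  P(Y|X=2) = (5/6, 1/6), H(Y|X=2) = 0.4506, weight P(X=2) = 1/5
H(Y|X) = 0.6220 nats

H(X) + H(Y|X) = 1.0549 + 0.6220 = 1.6769 nats

Both sides equal 1.6769 nats. ✓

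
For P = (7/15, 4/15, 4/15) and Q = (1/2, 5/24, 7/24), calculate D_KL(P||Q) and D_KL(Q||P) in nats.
D_KL(P||Q) = 0.0097, D_KL(Q||P) = 0.0092

KL divergence is not symmetric: D_KL(P||Q) ≠ D_KL(Q||P) in general.

D_KL(P||Q) = 0.0097 nats
D_KL(Q||P) = 0.0092 nats

No, they are not equal!

This asymmetry is why KL divergence is not a true distance metric.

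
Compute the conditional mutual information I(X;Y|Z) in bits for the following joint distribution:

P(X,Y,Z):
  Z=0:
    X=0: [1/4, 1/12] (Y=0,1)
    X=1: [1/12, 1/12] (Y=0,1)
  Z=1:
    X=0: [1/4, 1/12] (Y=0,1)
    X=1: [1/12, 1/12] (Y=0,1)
0.0441 bits

Conditional mutual information: I(X;Y|Z) = H(X|Z) + H(Y|Z) - H(X,Y|Z)

H(Z) = 1.0000
H(X,Z) = 1.9183 → H(X|Z) = 0.9183
H(Y,Z) = 1.9183 → H(Y|Z) = 0.9183
H(X,Y,Z) = 2.7925 → H(X,Y|Z) = 1.7925

I(X;Y|Z) = 0.9183 + 0.9183 - 1.7925 = 0.0441 bits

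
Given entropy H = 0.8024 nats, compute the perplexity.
2.2309

Perplexity is e^H (or exp(H) for natural log).

H = 0.8024 nats
Perplexity = e^0.8024 = 2.2309

Interpretation: The model's uncertainty is equivalent to choosing uniformly among 2.2 options.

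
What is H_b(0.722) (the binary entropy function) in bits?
0.8527 bits

The binary entropy function is:
H(p) = -p log(p) - (1-p) log(1-p)

H(0.722) = -0.722 × log_2(0.722) - 0.278 × log_2(0.278)
H(0.722) = 0.8527 bits

Note: Binary entropy is maximized at p=0.5 (H=1 bit) and minimized at p=0 or p=1 (H=0).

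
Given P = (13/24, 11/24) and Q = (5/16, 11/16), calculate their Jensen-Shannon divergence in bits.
0.0391 bits

Jensen-Shannon divergence is:
JSD(P||Q) = 0.5 × D_KL(P||M) + 0.5 × D_KL(Q||M)
where M = 0.5 × (P + Q) is the mixture distribution.

M = 0.5 × (13/24, 11/24) + 0.5 × (5/16, 11/16) = (0.427083, 0.572917)

D_KL(P||M) = 0.0382 bits
D_KL(Q||M) = 0.0400 bits

JSD(P||Q) = 0.5 × 0.0382 + 0.5 × 0.0400 = 0.0391 bits

Unlike KL divergence, JSD is symmetric and bounded: 0 ≤ JSD ≤ log(2).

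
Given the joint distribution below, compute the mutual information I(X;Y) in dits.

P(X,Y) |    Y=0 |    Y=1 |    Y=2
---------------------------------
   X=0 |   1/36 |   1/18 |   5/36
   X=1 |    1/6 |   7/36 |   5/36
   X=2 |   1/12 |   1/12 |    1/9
0.0183 dits

Mutual information: I(X;Y) = H(X) + H(Y) - H(X,Y)

Marginals:
P(X) = (2/9, 1/2, 5/18), H(X) = 0.4502 dits
P(Y) = (5/18, 1/3, 7/18), H(Y) = 0.4731 dits

Joint entropy: H(X,Y) = 0.9050 dits

I(X;Y) = 0.4502 + 0.4731 - 0.9050 = 0.0183 dits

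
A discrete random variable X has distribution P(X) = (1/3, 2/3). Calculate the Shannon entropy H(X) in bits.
0.9183 bits

Shannon entropy is H(X) = -Σ p(x) log p(x).

For P = (1/3, 2/3):
H = -1/3 × log_2(1/3) -2/3 × log_2(2/3)
H = 0.9183 bits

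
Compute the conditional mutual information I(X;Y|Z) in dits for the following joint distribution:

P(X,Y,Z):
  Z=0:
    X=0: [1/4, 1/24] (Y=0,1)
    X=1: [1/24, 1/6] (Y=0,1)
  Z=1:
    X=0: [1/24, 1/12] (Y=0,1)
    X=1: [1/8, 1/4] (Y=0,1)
0.0503 dits

Conditional mutual information: I(X;Y|Z) = H(X|Z) + H(Y|Z) - H(X,Y|Z)

H(Z) = 0.3010
H(X,Z) = 0.5706 → H(X|Z) = 0.2696
H(Y,Z) = 0.5867 → H(Y|Z) = 0.2857
H(X,Y,Z) = 0.8061 → H(X,Y|Z) = 0.5050

I(X;Y|Z) = 0.2696 + 0.2857 - 0.5050 = 0.0503 dits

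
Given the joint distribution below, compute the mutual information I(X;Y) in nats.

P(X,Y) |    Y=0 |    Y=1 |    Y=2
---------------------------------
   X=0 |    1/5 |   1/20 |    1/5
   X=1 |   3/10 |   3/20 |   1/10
0.0482 nats

Mutual information: I(X;Y) = H(X) + H(Y) - H(X,Y)

Marginals:
P(X) = (9/20, 11/20), H(X) = 0.6881 nats
P(Y) = (1/2, 1/5, 3/10), H(Y) = 1.0297 nats

Joint entropy: H(X,Y) = 1.6696 nats

I(X;Y) = 0.6881 + 1.0297 - 1.6696 = 0.0482 nats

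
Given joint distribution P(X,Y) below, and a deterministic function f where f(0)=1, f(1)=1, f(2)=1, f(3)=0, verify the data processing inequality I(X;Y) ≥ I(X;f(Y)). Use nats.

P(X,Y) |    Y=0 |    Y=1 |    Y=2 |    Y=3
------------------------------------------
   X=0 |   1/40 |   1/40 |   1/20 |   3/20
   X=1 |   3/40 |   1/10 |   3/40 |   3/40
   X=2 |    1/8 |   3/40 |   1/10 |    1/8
I(X;Y) = 0.0598, I(X;f(Y)) = 0.0462, inequality holds: 0.0598 ≥ 0.0462

Data Processing Inequality: For any Markov chain X → Y → Z, we have I(X;Y) ≥ I(X;Z).

Here Z = f(Y) is a deterministic function of Y, forming X → Y → Z.

Original I(X;Y) = 0.0598 nats

After applying f:
P(X,Z) where Z=f(Y):
- P(X,Z=0) = P(X,Y=3)
- P(X,Z=1) = P(X,Y=0) + P(X,Y=1) + P(X,Y=2)

I(X;Z) = I(X;f(Y)) = 0.0462 nats

Verification: 0.0598 ≥ 0.0462 ✓

Information cannot be created by processing; the function f can only lose information about X.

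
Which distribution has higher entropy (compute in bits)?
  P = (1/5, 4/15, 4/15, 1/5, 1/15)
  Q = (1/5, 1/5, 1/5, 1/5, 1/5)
Q

Computing entropies in bits:
H(P) = 2.2062
H(Q) = 2.3219

Distribution Q has higher entropy.

Intuition: The distribution closer to uniform (more spread out) has higher entropy.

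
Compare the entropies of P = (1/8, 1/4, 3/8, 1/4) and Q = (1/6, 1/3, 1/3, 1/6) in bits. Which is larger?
Q

Computing entropies in bits:
H(P) = 1.9056
H(Q) = 1.9183

Distribution Q has higher entropy.

Intuition: The distribution closer to uniform (more spread out) has higher entropy.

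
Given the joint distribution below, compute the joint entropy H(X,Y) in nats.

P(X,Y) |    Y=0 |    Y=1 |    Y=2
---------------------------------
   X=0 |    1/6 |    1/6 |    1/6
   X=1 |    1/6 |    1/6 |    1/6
1.7918 nats

Joint entropy is H(X,Y) = -Σ_{x,y} p(x,y) log p(x,y).

Summing over all non-zero entries:
H(X,Y) = -[1/6·log_e(1/6) + 1/6·log_e(1/6) + 1/6·log_e(1/6) + 1/6·log_e(1/6) + 1/6·log_e(1/6) + 1/6·log_e(1/6)]
H(X,Y) = 1.7918 nats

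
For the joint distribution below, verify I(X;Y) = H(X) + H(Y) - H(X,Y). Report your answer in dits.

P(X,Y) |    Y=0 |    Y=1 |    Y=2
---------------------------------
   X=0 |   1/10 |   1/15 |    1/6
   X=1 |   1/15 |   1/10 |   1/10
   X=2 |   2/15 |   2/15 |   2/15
I(X;Y) = 0.0077 dits

Mutual information has multiple equivalent forms:
- I(X;Y) = H(X) - H(X|Y)
- I(X;Y) = H(Y) - H(Y|X)
- I(X;Y) = H(X) + H(Y) - H(X,Y)

Computing all quantities:
H(X) = 0.4713, H(Y) = 0.4729, H(X,Y) = 0.9365
H(X|Y) = 0.4636, H(Y|X) = 0.4652

Verification:
H(X) - H(X|Y) = 0.4713 - 0.4636 = 0.0077
H(Y) - H(Y|X) = 0.4729 - 0.4652 = 0.0077
H(X) + H(Y) - H(X,Y) = 0.4713 + 0.4729 - 0.9365 = 0.0077

All forms give I(X;Y) = 0.0077 dits. ✓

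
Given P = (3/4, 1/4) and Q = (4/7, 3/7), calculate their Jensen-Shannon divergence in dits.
0.0078 dits

Jensen-Shannon divergence is:
JSD(P||Q) = 0.5 × D_KL(P||M) + 0.5 × D_KL(Q||M)
where M = 0.5 × (P + Q) is the mixture distribution.

M = 0.5 × (3/4, 1/4) + 0.5 × (4/7, 3/7) = (0.660714, 0.339286)

D_KL(P||M) = 0.0081 dits
D_KL(Q||M) = 0.0075 dits

JSD(P||Q) = 0.5 × 0.0081 + 0.5 × 0.0075 = 0.0078 dits

Unlike KL divergence, JSD is symmetric and bounded: 0 ≤ JSD ≤ log(2).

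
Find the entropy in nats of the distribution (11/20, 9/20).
0.6881 nats

Shannon entropy is H(X) = -Σ p(x) log p(x).

For P = (11/20, 9/20):
H = -11/20 × log_e(11/20) -9/20 × log_e(9/20)
H = 0.6881 nats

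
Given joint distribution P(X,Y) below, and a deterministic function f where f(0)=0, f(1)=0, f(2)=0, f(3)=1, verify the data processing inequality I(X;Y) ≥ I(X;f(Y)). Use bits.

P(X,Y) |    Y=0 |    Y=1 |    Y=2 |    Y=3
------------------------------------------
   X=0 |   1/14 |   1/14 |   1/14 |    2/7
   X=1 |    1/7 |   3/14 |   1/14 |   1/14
I(X;Y) = 0.1707, I(X;f(Y)) = 0.1518, inequality holds: 0.1707 ≥ 0.1518

Data Processing Inequality: For any Markov chain X → Y → Z, we have I(X;Y) ≥ I(X;Z).

Here Z = f(Y) is a deterministic function of Y, forming X → Y → Z.

Original I(X;Y) = 0.1707 bits

After applying f:
P(X,Z) where Z=f(Y):
- P(X,Z=0) = P(X,Y=0) + P(X,Y=1) + P(X,Y=2)
- P(X,Z=1) = P(X,Y=3)

I(X;Z) = I(X;f(Y)) = 0.1518 bits

Verification: 0.1707 ≥ 0.1518 ✓

Information cannot be created by processing; the function f can only lose information about X.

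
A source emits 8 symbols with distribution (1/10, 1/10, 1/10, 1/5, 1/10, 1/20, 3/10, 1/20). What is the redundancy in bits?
0.2536 bits

Redundancy measures how far a source is from maximum entropy:
R = H_max - H(X)

Maximum entropy for 8 symbols: H_max = log_2(8) = 3.0000 bits
Actual entropy: H(X) = 2.7464 bits
Redundancy: R = 3.0000 - 2.7464 = 0.2536 bits

This redundancy represents potential for compression: the source could be compressed by 0.2536 bits per symbol.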